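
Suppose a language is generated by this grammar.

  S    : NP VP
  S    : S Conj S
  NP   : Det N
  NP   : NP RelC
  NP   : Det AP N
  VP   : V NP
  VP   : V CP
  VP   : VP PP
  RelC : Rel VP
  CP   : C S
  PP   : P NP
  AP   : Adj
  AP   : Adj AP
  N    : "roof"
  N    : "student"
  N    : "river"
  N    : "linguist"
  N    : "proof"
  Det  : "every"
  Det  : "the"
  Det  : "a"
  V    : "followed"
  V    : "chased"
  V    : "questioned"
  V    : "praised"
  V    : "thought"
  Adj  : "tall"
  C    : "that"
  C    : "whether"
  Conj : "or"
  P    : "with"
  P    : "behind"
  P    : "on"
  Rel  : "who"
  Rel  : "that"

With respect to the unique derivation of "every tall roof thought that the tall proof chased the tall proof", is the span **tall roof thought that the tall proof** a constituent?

[S [NP [Det every] [AP [Adj tall]] [N roof]] [VP [V thought] [CP [C that] [S [NP [Det the] [AP [Adj tall]] [N proof]] [VP [V chased] [NP [Det the] [AP [Adj tall]] [N proof]]]]]]]
The smallest constituent containing 'tall roof thought that the tall proof' is the S spanning 'every tall roof thought that the tall proof chased the tall proof'; no single node in the tree dominates exactly the given words.

No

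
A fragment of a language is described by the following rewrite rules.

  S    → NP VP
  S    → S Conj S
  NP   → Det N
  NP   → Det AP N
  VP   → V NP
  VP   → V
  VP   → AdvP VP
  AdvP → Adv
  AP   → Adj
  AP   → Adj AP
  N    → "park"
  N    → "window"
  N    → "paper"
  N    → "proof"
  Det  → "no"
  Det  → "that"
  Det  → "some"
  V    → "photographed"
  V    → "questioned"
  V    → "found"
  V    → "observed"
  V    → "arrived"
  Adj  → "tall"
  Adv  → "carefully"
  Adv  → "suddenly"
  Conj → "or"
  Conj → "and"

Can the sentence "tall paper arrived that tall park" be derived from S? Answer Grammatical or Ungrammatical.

Ungrammatical

For S → NP VP, no prefix of the string parses as an NP. The alternative S rule S → S Conj S likewise has no satisfying split.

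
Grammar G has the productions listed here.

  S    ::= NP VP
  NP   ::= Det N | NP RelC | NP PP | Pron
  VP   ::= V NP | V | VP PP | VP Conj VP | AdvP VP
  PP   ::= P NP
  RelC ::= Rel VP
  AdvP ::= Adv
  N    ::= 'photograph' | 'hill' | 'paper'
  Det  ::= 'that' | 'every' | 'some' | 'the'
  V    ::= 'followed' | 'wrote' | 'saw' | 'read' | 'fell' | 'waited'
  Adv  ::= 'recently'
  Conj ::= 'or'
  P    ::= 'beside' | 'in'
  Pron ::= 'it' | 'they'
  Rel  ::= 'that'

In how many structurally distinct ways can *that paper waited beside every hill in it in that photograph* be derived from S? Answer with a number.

5

Two of the 5 distinct bracketings:
[S [NP [Det that] [N paper]] [VP [VP [V waited]] [PP [P beside] [NP [NP [Det every] [N hill]] [PP [P in] [NP [NP [Pron it]] [PP [P in] [NP [Det that] [N photograph]]]]]]]]]
[S [NP [Det that] [N paper]] [VP [VP [V waited]] [PP [P beside] [NP [NP [NP [Det every] [N hill]] [PP [P in] [NP [Pron it]]]] [PP [P in] [NP [Det that] [N photograph]]]]]]]
The trees differ in how a recursive rule is bracketed over the same span.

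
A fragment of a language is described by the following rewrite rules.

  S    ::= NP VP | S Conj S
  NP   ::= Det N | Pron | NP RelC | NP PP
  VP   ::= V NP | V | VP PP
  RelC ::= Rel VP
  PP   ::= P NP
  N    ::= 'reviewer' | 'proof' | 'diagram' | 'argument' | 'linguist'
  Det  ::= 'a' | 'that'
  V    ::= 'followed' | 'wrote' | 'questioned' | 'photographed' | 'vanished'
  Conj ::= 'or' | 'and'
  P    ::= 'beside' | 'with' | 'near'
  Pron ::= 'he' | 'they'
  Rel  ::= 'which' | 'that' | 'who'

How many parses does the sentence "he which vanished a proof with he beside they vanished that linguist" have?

9

Two of the 9 distinct bracketings:
[S [NP [NP [Pron he]] [RelC [Rel which] [VP [V vanished] [NP [NP [Det a] [N proof]] [PP [P with] [NP [NP [Pron he]] [PP [P beside] [NP [Pron they]]]]]]]]] [VP [V vanished] [NP [Det that] [N linguist]]]]
[S [NP [NP [Pron he]] [RelC [Rel which] [VP [V vanished] [NP [NP [NP [Det a] [N proof]] [PP [P with] [NP [Pron he]]]] [PP [P beside] [NP [Pron they]]]]]]] [VP [V vanished] [NP [Det that] [N linguist]]]]
The trees differ in how a recursive rule is bracketed over the same span.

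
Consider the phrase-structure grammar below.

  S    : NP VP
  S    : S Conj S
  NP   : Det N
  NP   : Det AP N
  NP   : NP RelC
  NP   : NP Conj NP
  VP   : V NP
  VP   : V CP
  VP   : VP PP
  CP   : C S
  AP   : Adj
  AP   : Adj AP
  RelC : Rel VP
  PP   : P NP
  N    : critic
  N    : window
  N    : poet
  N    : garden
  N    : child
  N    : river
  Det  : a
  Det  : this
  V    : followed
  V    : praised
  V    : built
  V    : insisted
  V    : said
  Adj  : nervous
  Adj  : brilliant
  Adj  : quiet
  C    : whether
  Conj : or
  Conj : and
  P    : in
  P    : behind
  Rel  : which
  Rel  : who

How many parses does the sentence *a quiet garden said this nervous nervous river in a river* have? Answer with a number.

1

[S [NP [Det a] [AP [Adj quiet]] [N garden]] [VP [VP [V said] [NP [Det this] [AP [Adj nervous] [AP [Adj nervous]]] [N river]]] [PP [P in] [NP [Det a] [N river]]]]]
No rule offers an alternative attachment or grouping for any span, so this is the only derivation.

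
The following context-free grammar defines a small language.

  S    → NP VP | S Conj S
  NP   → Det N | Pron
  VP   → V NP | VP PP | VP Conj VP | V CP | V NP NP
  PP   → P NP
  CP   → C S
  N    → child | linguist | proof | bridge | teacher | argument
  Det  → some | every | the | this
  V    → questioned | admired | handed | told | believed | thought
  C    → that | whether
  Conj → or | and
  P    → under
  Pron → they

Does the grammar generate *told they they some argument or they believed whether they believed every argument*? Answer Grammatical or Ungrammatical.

Ungrammatical

For S → NP VP, no prefix of the string parses as an NP. The alternative S rule S → S Conj S likewise has no satisfying split.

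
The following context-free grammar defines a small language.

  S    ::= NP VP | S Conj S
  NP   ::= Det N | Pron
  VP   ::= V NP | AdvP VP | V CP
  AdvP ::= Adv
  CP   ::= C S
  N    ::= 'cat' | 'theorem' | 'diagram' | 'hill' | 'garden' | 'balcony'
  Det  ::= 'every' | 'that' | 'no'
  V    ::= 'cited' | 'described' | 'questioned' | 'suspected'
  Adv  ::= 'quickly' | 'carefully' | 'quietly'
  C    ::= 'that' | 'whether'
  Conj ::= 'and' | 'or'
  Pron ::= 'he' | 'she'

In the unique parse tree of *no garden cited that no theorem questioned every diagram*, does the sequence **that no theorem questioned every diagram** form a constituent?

[S [NP [Det no] [N garden]] [VP [V cited] [CP [C that] [S [NP [Det no] [N theorem]] [VP [V questioned] [NP [Det every] [N diagram]]]]]]]
The words 'that no theorem questioned every diagram' are exhaustively dominated by a single CP node (built by CP → C S), so they form a constituent.

Yes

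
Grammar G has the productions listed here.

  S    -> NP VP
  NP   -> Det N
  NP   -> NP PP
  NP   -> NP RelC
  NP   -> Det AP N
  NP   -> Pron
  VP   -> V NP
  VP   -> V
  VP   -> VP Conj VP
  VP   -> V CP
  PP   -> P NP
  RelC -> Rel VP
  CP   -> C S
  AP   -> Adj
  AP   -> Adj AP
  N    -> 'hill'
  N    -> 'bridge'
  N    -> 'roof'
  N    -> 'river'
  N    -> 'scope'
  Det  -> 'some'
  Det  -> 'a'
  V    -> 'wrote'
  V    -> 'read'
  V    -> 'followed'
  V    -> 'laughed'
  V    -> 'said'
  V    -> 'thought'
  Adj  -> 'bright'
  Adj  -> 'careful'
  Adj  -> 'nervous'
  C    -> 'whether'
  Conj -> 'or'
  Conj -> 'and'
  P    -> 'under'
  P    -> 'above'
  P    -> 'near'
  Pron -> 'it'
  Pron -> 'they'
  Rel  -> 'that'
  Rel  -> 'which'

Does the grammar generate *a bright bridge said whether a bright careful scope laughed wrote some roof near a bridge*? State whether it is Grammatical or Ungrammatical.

Ungrammatical

For S → NP VP, the only prefix that parses as NP is 'a bright bridge', but the remainder 'said whether a bright careful scope laughed wrote some roof near a bridge' is not a VP under these rules.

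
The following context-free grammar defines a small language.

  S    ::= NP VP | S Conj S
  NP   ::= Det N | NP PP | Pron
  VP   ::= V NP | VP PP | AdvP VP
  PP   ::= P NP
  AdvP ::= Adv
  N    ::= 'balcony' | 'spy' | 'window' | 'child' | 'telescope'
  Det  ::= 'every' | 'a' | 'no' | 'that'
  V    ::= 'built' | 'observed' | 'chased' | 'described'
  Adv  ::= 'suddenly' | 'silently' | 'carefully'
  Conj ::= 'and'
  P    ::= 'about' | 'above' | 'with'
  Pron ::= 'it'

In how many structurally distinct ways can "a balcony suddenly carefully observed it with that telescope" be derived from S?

Two of the 4 distinct bracketings:
[S [NP [Det a] [N balcony]] [VP [VP [AdvP [Adv suddenly]] [VP [AdvP [Adv carefully]] [VP [V observed] [NP [Pron it]]]]] [PP [P with] [NP [Det that] [N telescope]]]]]
[S [NP [Det a] [N balcony]] [VP [AdvP [Adv suddenly]] [VP [VP [AdvP [Adv carefully]] [VP [V observed] [NP [Pron it]]]] [PP [P with] [NP [Det that] [N telescope]]]]]]
The trees differ in how a recursive rule is bracketed over the same span.

4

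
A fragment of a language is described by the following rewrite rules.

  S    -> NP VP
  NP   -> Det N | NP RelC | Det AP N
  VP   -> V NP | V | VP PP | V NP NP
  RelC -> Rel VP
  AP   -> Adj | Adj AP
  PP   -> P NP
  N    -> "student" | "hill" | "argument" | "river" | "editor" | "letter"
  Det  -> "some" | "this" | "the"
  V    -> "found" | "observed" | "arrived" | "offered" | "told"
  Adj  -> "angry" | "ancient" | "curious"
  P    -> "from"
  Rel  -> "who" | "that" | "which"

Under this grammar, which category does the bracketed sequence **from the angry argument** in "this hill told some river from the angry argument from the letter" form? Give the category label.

PP

[S [NP [Det this] [N hill]] [VP [VP [VP [V told] [NP [Det some] [N river]]] [PP [P from] [NP [Det the] [AP [Adj angry]] [N argument]]]] [PP [P from] [NP [Det the] [N letter]]]]]
The span 'from the angry argument' is the PP node built by PP → P NP.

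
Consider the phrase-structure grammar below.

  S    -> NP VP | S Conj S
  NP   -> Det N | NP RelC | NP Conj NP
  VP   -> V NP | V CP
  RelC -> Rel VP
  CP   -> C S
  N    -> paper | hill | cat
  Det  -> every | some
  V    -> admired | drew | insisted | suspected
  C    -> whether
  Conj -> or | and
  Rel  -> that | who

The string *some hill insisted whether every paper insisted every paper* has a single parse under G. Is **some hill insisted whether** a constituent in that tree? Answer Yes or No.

[S [NP [Det some] [N hill]] [VP [V insisted] [CP [C whether] [S [NP [Det every] [N paper]] [VP [V insisted] [NP [Det every] [N paper]]]]]]]
The smallest constituent containing 'some hill insisted whether' is the S spanning 'some hill insisted whether every paper insisted every paper'; no single node in the tree dominates exactly the given words.

No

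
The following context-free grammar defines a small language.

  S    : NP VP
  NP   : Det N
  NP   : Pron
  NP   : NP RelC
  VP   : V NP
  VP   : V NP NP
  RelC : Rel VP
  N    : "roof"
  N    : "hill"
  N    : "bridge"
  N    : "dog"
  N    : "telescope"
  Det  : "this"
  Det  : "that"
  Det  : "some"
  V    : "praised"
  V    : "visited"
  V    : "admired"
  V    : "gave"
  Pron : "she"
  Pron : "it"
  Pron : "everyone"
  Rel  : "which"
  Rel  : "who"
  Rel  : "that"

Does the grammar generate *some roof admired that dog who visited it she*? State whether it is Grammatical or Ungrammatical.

Grammatical

[S [NP [Det some] [N roof]] [VP [V admired] [NP [NP [Det that] [N dog]] [RelC [Rel who] [VP [V visited] [NP [Pron it]] [NP [Pron she]]]]]]]
The bracketing above is licensed at every node by one of the given productions, with S at the root.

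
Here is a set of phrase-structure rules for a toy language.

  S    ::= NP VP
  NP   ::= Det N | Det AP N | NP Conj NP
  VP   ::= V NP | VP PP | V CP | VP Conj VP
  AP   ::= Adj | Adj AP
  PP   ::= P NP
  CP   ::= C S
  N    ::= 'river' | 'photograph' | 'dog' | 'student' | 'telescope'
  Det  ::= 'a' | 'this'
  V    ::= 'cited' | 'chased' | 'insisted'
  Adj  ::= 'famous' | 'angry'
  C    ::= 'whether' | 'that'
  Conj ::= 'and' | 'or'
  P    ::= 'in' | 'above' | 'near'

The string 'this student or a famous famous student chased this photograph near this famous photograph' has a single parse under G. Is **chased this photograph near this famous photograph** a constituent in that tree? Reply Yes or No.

Yes

[S [NP [NP [Det this] [N student]] [Conj or] [NP [Det a] [AP [Adj famous] [AP [Adj famous]]] [N student]]] [VP [VP [V chased] [NP [Det this] [N photograph]]] [PP [P near] [NP [Det this] [AP [Adj famous]] [N photograph]]]]]
The words 'chased this photograph near this famous photograph' are exhaustively dominated by a single VP node (built by VP → VP PP), so they form a constituent.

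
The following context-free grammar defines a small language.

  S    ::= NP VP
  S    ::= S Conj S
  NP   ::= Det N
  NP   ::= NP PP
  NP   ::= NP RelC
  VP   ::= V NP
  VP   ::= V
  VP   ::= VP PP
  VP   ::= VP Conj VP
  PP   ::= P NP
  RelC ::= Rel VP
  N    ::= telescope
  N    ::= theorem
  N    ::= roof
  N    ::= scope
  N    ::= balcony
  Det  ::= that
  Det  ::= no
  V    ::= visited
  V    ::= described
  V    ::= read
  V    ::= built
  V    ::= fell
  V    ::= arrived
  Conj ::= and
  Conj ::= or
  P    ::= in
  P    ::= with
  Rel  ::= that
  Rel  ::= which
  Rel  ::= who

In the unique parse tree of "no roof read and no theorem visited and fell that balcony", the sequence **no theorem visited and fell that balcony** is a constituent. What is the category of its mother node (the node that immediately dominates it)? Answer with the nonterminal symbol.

S
  S
    NP
      Det: no
      N: roof
    VP
      V: read
  Conj: and
  S
    NP
      Det: no
      N: theorem
    VP
      VP
        V: visited
      Conj: and
      VP
        V: fell
        NP
          Det: that
          N: balcony
The span 'no theorem visited and fell that balcony' is the S node built by S → NP VP.
Its mother is the S built by S → S Conj S.

S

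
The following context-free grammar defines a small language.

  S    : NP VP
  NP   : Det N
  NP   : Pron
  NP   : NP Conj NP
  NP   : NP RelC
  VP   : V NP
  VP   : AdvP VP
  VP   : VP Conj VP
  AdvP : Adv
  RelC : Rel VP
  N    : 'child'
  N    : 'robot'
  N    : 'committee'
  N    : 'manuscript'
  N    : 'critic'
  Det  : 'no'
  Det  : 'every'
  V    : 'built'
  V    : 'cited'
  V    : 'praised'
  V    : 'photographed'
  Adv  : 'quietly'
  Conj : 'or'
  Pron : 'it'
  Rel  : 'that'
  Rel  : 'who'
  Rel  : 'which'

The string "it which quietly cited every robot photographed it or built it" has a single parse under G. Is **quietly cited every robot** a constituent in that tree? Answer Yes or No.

Yes

[S [NP [NP [Pron it]] [RelC [Rel which] [VP [AdvP [Adv quietly]] [VP [V cited] [NP [Det every] [N robot]]]]]] [VP [VP [V photographed] [NP [Pron it]]] [Conj or] [VP [V built] [NP [Pron it]]]]]
The words 'quietly cited every robot' are exhaustively dominated by a single VP node (built by VP → AdvP VP), so they form a constituent.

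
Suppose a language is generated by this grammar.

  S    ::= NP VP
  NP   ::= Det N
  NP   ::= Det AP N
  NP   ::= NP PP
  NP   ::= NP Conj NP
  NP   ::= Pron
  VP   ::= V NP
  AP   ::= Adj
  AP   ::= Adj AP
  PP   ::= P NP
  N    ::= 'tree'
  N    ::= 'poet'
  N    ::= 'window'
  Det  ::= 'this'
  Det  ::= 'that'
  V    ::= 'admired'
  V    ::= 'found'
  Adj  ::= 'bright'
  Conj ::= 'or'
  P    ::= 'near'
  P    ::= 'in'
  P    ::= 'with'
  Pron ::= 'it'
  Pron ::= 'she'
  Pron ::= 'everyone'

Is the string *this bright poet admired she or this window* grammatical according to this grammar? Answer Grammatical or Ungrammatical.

S
  NP
    Det: this
    AP
      Adj: bright
    N: poet
  VP
    V: admired
    NP
      NP
        Pron: she
      Conj: or
      NP
        Det: this
        N: window
The bracketing above is licensed at every node by one of the given productions, with S at the root.

Grammatical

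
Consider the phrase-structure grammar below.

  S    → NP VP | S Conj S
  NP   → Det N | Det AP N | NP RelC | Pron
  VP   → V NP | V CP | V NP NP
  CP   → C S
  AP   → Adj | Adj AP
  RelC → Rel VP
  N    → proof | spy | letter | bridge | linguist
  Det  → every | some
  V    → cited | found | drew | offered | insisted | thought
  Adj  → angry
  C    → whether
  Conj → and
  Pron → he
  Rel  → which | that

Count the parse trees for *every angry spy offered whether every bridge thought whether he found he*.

1

[S [NP [Det every] [AP [Adj angry]] [N spy]] [VP [V offered] [CP [C whether] [S [NP [Det every] [N bridge]] [VP [V thought] [CP [C whether] [S [NP [Pron he]] [VP [V found] [NP [Pron he]]]]]]]]]]
No rule offers an alternative attachment or grouping for any span, so this is the only derivation.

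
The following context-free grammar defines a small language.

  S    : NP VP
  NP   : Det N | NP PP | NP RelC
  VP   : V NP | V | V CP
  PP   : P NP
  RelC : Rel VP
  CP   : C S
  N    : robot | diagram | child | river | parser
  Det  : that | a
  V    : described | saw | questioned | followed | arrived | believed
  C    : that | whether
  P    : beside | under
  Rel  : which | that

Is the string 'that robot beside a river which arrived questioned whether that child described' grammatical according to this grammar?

[S [NP [NP [Det that] [N robot]] [PP [P beside] [NP [NP [Det a] [N river]] [RelC [Rel which] [VP [V arrived]]]]]] [VP [V questioned] [CP [C whether] [S [NP [Det that] [N child]] [VP [V described]]]]]]
Each bracket corresponds to one application of a listed rule, so the string is derivable from S.

Grammatical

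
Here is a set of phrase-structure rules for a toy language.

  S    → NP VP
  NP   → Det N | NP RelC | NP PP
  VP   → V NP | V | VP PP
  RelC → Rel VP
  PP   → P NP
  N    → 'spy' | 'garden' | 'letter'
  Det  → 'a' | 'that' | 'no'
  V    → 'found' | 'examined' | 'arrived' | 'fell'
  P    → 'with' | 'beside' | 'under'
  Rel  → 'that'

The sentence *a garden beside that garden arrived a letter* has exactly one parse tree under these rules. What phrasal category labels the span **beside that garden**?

PP

[S [NP [NP [Det a] [N garden]] [PP [P beside] [NP [Det that] [N garden]]]] [VP [V arrived] [NP [Det a] [N letter]]]]
The span 'beside that garden' is the PP node built by PP → P NP.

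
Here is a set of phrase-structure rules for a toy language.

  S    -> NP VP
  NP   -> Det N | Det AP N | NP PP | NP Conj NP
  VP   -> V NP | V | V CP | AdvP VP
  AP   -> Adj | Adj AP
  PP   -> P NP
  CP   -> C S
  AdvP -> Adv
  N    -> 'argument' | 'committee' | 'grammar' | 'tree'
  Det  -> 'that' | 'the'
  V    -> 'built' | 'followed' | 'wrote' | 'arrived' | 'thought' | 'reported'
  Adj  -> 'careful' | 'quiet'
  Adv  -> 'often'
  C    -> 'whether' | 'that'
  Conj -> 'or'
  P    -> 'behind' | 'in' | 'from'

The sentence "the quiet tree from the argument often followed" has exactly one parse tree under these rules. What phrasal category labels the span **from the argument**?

PP

S
  NP
    NP
      Det: the
      AP
        Adj: quiet
      N: tree
    PP
      P: from
      NP
        Det: the
        N: argument
  VP
    AdvP
      Adv: often
    VP
      V: followed
The span 'from the argument' is the PP node built by PP → P NP.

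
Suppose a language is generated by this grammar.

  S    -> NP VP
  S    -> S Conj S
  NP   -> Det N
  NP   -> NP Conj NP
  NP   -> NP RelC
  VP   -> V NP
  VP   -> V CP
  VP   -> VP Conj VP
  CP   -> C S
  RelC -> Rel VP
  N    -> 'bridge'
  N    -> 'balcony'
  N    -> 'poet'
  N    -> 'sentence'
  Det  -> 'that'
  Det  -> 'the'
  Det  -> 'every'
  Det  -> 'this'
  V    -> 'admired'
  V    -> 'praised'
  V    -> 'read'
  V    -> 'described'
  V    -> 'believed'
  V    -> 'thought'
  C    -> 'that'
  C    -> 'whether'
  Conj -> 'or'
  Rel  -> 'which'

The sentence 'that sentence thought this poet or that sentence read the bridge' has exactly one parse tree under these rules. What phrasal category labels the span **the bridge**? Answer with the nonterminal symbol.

[S [S [NP [Det that] [N sentence]] [VP [V thought] [NP [Det this] [N poet]]]] [Conj or] [S [NP [Det that] [N sentence]] [VP [V read] [NP [Det the] [N bridge]]]]]
The span 'the bridge' is the NP node built by NP → Det N.

NP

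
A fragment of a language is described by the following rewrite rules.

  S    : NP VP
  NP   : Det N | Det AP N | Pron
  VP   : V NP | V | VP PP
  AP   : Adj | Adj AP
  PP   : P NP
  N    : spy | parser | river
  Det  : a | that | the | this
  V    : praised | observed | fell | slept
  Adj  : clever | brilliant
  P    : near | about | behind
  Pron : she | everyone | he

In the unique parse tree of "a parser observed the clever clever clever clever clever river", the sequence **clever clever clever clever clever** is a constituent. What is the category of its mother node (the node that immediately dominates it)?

NP

S
  NP
    Det: a
    N: parser
  VP
    V: observed
    NP
      Det: the
      AP
        Adj: clever
        AP
          Adj: clever
          AP
            Adj: clever
            AP
              Adj: clever
              AP
                Adj: clever
      N: river
The span 'clever clever clever clever clever' is the AP node built by AP → Adj AP.
Its mother is the NP built by NP → Det AP N.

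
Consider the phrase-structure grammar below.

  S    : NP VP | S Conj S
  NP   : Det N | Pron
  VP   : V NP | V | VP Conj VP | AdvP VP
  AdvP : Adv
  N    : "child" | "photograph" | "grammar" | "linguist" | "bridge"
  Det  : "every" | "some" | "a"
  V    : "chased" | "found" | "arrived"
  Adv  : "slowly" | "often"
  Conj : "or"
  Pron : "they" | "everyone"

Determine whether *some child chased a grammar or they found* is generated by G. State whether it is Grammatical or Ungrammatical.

Grammatical

S
  S
    NP
      Det: some
      N: child
    VP
      V: chased
      NP
        Det: a
        N: grammar
  Conj: or
  S
    NP
      Pron: they
    VP
      V: found
Every word is introduced by a lexical rule and the phrasal rules combine the resulting categories into a single S.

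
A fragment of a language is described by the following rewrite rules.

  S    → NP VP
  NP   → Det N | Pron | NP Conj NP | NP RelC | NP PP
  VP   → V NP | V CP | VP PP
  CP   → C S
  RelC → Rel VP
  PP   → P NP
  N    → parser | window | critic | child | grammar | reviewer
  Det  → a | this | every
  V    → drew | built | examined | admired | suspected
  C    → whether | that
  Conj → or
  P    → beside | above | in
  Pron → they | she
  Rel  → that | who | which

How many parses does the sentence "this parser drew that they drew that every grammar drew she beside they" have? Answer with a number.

Two of the 4 distinct bracketings:
[S [NP [Det this] [N parser]] [VP [V drew] [CP [C that] [S [NP [Pron they]] [VP [V drew] [CP [C that] [S [NP [Det every] [N grammar]] [VP [V drew] [NP [NP [Pron she]] [PP [P beside] [NP [Pron they]]]]]]]]]]]]
[S [NP [Det this] [N parser]] [VP [V drew] [CP [C that] [S [NP [Pron they]] [VP [V drew] [CP [C that] [S [NP [Det every] [N grammar]] [VP [VP [V drew] [NP [Pron she]]] [PP [P beside] [NP [Pron they]]]]]]]]]]]
The difference turns on whether NP → NP PP is used at the relevant span, versus an alternative expansion of NP.

4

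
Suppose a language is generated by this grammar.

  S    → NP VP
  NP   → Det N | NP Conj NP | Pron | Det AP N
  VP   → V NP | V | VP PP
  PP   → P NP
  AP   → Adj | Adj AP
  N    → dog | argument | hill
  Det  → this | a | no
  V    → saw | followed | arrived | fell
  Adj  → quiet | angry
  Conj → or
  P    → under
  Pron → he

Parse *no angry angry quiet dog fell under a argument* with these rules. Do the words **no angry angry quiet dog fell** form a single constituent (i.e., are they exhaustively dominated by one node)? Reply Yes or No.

No

[S [NP [Det no] [AP [Adj angry] [AP [Adj angry] [AP [Adj quiet]]]] [N dog]] [VP [VP [V fell]] [PP [P under] [NP [Det a] [N argument]]]]]
The smallest constituent containing 'no angry angry quiet dog fell' is the S spanning 'no angry angry quiet dog fell under a argument'; no single node in the tree dominates exactly the given words.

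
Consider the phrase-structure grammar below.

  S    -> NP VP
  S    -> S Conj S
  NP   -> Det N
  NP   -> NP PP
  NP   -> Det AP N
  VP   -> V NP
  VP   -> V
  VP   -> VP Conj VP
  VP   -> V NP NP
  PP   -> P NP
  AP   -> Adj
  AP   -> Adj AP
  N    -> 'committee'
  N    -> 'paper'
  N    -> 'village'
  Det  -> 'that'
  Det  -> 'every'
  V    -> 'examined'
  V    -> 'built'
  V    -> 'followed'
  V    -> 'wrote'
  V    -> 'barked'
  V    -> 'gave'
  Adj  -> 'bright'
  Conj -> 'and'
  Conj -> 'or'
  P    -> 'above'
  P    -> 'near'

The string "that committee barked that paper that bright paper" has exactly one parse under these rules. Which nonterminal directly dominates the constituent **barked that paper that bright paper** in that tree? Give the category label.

S

S
  NP
    Det: that
    N: committee
  VP
    V: barked
    NP
      Det: that
      N: paper
    NP
      Det: that
      AP
        Adj: bright
      N: paper
The span 'barked that paper that bright paper' is the VP node built by VP → V NP NP.
Its mother is the S built by S → NP VP.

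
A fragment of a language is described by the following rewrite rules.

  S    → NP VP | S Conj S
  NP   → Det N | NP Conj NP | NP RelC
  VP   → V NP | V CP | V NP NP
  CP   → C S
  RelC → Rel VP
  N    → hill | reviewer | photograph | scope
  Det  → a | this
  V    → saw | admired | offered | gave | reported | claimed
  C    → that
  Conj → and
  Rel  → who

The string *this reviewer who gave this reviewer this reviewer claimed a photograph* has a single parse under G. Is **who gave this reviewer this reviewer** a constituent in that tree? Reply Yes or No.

Yes

[S [NP [NP [Det this] [N reviewer]] [RelC [Rel who] [VP [V gave] [NP [Det this] [N reviewer]] [NP [Det this] [N reviewer]]]]] [VP [V claimed] [NP [Det a] [N photograph]]]]
The words 'who gave this reviewer this reviewer' are exhaustively dominated by a single RelC node (built by RelC → Rel VP), so they form a constituent.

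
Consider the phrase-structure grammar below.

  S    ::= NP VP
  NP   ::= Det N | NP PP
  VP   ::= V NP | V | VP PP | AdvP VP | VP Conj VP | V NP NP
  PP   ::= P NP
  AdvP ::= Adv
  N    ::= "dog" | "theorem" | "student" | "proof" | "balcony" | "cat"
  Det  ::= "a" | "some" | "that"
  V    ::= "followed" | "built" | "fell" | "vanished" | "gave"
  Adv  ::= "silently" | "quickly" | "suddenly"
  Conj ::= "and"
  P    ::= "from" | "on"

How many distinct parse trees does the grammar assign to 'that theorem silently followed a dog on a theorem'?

3

Two of the 3 distinct bracketings:
[S [NP [Det that] [N theorem]] [VP [VP [AdvP [Adv silently]] [VP [V followed] [NP [Det a] [N dog]]]] [PP [P on] [NP [Det a] [N theorem]]]]]
[S [NP [Det that] [N theorem]] [VP [AdvP [Adv silently]] [VP [V followed] [NP [NP [Det a] [N dog]] [PP [P on] [NP [Det a] [N theorem]]]]]]]
The difference turns on whether NP → NP PP is used at the relevant span, versus an alternative expansion of NP.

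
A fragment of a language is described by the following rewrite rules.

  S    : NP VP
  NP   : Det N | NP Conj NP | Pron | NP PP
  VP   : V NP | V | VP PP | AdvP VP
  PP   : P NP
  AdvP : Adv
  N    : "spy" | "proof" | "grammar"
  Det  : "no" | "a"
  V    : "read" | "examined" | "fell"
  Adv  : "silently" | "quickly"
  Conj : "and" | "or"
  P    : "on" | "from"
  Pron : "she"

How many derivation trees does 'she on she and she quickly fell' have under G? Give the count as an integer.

2

The two bracketings:
[S [NP [NP [NP [Pron she]] [PP [P on] [NP [Pron she]]]] [Conj and] [NP [Pron she]]] [VP [AdvP [Adv quickly]] [VP [V fell]]]]
[S [NP [NP [Pron she]] [PP [P on] [NP [NP [Pron she]] [Conj and] [NP [Pron she]]]]] [VP [AdvP [Adv quickly]] [VP [V fell]]]]
The trees differ in how a recursive rule is bracketed over the same span.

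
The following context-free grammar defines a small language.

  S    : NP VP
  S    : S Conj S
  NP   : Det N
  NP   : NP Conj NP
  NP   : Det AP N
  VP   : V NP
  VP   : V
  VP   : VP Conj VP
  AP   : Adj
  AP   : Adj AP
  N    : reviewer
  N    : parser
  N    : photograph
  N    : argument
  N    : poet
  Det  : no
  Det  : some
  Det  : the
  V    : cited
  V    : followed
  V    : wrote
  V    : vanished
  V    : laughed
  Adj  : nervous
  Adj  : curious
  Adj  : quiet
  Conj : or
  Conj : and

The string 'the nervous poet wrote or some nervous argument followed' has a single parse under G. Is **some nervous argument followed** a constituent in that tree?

Yes

[S [S [NP [Det the] [AP [Adj nervous]] [N poet]] [VP [V wrote]]] [Conj or] [S [NP [Det some] [AP [Adj nervous]] [N argument]] [VP [V followed]]]]
The words 'some nervous argument followed' are exhaustively dominated by a single S node (built by S → NP VP), so they form a constituent.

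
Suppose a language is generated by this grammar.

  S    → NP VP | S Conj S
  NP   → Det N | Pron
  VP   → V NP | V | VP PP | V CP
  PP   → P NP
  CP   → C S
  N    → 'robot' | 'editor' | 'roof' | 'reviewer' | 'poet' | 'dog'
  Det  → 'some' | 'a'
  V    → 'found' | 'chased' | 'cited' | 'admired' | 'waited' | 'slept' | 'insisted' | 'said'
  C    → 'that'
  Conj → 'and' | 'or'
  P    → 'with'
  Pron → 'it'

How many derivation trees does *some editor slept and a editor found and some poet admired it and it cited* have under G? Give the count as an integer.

5

Two of the 5 distinct bracketings:
[S [S [NP [Det some] [N editor]] [VP [V slept]]] [Conj and] [S [S [NP [Det a] [N editor]] [VP [V found]]] [Conj and] [S [S [NP [Det some] [N poet]] [VP [V admired] [NP [Pron it]]]] [Conj and] [S [NP [Pron it]] [VP [V cited]]]]]]
[S [S [NP [Det some] [N editor]] [VP [V slept]]] [Conj and] [S [S [S [NP [Det a] [N editor]] [VP [V found]]] [Conj and] [S [NP [Det some] [N poet]] [VP [V admired] [NP [Pron it]]]]] [Conj and] [S [NP [Pron it]] [VP [V cited]]]]]
The trees differ in how a recursive rule is bracketed over the same span.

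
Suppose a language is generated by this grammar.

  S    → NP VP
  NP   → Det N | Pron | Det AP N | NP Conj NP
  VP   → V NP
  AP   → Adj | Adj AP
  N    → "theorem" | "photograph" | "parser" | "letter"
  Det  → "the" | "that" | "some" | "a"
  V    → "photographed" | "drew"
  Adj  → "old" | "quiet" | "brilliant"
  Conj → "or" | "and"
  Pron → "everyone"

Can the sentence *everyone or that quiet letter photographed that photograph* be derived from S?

[S [NP [NP [Pron everyone]] [Conj or] [NP [Det that] [AP [Adj quiet]] [N letter]]] [VP [V photographed] [NP [Det that] [N photograph]]]]
Each bracket corresponds to one application of a listed rule, so the string is derivable from S.

Grammatical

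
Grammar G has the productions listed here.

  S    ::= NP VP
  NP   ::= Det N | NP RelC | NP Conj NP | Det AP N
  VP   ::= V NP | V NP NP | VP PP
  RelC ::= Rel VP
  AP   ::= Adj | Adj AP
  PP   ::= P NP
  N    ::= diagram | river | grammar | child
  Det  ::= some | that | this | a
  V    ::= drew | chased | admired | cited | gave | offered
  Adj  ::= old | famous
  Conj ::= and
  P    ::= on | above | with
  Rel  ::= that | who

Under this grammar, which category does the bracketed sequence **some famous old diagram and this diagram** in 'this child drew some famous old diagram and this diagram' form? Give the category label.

NP

[S [NP [Det this] [N child]] [VP [V drew] [NP [NP [Det some] [AP [Adj famous] [AP [Adj old]]] [N diagram]] [Conj and] [NP [Det this] [N diagram]]]]]
The span 'some famous old diagram and this diagram' is the NP node built by NP → NP Conj NP.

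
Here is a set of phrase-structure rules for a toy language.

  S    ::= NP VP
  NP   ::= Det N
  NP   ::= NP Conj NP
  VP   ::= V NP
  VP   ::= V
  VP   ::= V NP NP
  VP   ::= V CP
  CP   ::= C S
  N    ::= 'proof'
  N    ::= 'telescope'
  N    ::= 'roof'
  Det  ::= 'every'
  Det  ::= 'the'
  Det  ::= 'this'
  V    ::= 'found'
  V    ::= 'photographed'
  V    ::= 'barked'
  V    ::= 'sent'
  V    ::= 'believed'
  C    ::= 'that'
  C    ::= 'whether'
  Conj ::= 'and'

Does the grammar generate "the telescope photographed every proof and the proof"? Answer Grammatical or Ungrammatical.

Grammatical

S
  NP
    Det: the
    N: telescope
  VP
    V: photographed
    NP
      NP
        Det: every
        N: proof
      Conj: and
      NP
        Det: the
        N: proof
The bracketing above is licensed at every node by one of the given productions, with S at the root.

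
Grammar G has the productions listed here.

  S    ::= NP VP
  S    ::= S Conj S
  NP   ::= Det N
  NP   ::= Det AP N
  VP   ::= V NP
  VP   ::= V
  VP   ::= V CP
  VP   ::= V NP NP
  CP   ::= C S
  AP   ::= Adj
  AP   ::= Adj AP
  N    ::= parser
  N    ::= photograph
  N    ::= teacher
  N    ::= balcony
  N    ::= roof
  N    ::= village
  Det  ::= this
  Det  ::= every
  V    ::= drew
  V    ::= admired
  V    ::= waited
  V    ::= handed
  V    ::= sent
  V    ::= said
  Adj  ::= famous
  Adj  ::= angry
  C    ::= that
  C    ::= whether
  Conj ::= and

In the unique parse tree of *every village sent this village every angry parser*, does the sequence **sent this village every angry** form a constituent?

[S [NP [Det every] [N village]] [VP [V sent] [NP [Det this] [N village]] [NP [Det every] [AP [Adj angry]] [N parser]]]]
The smallest constituent containing 'sent this village every angry' is the VP spanning 'sent this village every angry parser'; no single node in the tree dominates exactly the given words.

No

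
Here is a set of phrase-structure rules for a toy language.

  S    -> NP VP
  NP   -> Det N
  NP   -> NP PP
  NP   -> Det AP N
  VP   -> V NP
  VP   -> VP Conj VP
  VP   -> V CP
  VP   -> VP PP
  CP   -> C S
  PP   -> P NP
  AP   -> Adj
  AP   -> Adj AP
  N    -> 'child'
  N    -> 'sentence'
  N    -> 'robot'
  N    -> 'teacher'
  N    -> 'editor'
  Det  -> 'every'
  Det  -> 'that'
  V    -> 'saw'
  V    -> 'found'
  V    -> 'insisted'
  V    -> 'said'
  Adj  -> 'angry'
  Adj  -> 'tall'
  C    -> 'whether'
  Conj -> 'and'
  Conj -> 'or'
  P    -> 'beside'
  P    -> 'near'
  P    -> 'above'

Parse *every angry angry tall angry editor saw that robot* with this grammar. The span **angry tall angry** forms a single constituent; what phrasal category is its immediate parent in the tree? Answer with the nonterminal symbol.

AP

[S [NP [Det every] [AP [Adj angry] [AP [Adj angry] [AP [Adj tall] [AP [Adj angry]]]]] [N editor]] [VP [V saw] [NP [Det that] [N robot]]]]
The span 'angry tall angry' is the AP node built by AP → Adj AP.
Its mother is the AP built by AP → Adj AP.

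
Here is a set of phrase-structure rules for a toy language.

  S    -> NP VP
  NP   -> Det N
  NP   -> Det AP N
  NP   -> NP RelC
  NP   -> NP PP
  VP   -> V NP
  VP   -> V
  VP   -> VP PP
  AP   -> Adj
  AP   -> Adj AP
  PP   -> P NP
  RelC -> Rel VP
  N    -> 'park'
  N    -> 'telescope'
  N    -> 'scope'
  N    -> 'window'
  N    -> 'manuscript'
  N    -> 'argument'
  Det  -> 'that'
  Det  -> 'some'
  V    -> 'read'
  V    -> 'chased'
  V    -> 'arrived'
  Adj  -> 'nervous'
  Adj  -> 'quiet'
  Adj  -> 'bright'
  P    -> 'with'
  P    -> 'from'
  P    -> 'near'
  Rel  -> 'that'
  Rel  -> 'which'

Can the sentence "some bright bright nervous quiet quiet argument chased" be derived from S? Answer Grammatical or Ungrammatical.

Grammatical

[S [NP [Det some] [AP [Adj bright] [AP [Adj bright] [AP [Adj nervous] [AP [Adj quiet] [AP [Adj quiet]]]]]] [N argument]] [VP [V chased]]]
The bracketing above is licensed at every node by one of the given productions, with S at the root.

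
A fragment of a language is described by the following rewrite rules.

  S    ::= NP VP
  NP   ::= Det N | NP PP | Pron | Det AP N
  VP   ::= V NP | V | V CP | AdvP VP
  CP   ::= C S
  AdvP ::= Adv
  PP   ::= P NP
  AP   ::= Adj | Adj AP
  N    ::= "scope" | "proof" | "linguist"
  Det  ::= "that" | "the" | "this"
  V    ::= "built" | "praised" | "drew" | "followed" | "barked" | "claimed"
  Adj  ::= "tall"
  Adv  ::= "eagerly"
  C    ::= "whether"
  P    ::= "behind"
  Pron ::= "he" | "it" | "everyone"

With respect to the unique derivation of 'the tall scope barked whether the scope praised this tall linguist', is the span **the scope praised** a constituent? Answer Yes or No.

[S [NP [Det the] [AP [Adj tall]] [N scope]] [VP [V barked] [CP [C whether] [S [NP [Det the] [N scope]] [VP [V praised] [NP [Det this] [AP [Adj tall]] [N linguist]]]]]]]
The smallest constituent containing 'the scope praised' is the S spanning 'the scope praised this tall linguist'; no single node in the tree dominates exactly the given words.

No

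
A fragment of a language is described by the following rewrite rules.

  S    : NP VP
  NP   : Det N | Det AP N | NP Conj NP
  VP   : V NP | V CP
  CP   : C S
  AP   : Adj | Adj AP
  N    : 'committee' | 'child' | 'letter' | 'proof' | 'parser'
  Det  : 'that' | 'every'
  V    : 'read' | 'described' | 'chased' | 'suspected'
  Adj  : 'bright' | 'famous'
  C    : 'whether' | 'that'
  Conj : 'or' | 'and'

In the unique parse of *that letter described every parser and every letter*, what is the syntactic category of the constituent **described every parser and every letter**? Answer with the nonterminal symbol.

VP

[S [NP [Det that] [N letter]] [VP [V described] [NP [NP [Det every] [N parser]] [Conj and] [NP [Det every] [N letter]]]]]
The span 'described every parser and every letter' is the VP node built by VP → V NP.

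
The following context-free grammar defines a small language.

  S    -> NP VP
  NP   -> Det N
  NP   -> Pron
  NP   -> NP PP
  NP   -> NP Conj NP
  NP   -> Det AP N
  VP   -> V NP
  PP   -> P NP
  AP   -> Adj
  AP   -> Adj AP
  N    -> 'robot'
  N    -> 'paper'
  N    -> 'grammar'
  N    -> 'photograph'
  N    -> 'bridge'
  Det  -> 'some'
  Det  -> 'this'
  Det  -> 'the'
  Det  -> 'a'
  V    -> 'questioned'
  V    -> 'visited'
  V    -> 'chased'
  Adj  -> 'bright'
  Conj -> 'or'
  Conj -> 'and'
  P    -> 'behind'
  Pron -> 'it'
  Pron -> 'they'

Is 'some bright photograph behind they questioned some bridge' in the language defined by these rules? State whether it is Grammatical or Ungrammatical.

Grammatical

S
  NP
    NP
      Det: some
      AP
        Adj: bright
      N: photograph
    PP
      P: behind
      NP
        Pron: they
  VP
    V: questioned
    NP
      Det: some
      N: bridge
Every word is introduced by a lexical rule and the phrasal rules combine the resulting categories into a single S.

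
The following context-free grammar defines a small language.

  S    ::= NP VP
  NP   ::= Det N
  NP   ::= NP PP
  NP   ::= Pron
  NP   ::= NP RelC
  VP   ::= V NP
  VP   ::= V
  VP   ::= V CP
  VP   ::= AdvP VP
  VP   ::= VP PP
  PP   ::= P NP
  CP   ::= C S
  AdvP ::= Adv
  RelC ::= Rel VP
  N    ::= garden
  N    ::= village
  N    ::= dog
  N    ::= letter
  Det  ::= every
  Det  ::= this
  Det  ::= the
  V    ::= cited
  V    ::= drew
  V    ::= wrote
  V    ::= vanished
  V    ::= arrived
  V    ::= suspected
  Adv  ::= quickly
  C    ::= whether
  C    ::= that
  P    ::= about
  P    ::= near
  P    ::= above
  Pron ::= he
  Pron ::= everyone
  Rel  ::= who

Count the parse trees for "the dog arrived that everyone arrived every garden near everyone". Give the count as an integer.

3

Two of the 3 distinct bracketings:
[S [NP [Det the] [N dog]] [VP [V arrived] [CP [C that] [S [NP [Pron everyone]] [VP [V arrived] [NP [NP [Det every] [N garden]] [PP [P near] [NP [Pron everyone]]]]]]]]]
[S [NP [Det the] [N dog]] [VP [V arrived] [CP [C that] [S [NP [Pron everyone]] [VP [VP [V arrived] [NP [Det every] [N garden]]] [PP [P near] [NP [Pron everyone]]]]]]]]
The difference turns on whether NP → NP PP is used at the relevant span, versus an alternative expansion of NP.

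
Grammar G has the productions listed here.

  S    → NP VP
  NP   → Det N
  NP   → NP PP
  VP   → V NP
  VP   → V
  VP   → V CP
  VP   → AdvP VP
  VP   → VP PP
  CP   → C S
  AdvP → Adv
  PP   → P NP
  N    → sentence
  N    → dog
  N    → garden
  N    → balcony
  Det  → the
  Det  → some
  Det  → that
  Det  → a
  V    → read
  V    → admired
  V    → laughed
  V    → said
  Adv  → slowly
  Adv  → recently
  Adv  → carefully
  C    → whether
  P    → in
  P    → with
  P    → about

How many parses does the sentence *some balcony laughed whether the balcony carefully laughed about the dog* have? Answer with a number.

Two of the 3 distinct bracketings:
[S [NP [Det some] [N balcony]] [VP [V laughed] [CP [C whether] [S [NP [Det the] [N balcony]] [VP [AdvP [Adv carefully]] [VP [VP [V laughed]] [PP [P about] [NP [Det the] [N dog]]]]]]]]]
[S [NP [Det some] [N balcony]] [VP [V laughed] [CP [C whether] [S [NP [Det the] [N balcony]] [VP [VP [AdvP [Adv carefully]] [VP [V laughed]]] [PP [P about] [NP [Det the] [N dog]]]]]]]]
The trees differ in how a recursive rule is bracketed over the same span.

3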